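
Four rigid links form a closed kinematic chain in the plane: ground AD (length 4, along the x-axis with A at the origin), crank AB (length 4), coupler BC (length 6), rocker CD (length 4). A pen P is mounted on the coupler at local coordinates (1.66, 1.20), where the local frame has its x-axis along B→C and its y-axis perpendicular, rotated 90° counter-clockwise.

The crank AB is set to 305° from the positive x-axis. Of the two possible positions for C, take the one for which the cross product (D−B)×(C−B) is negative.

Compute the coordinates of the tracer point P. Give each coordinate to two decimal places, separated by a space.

3.39 -1.54

A=(0,0), D=(4.00,0)
B = A + 4.00·(cos305°, sin305°) = (2.2943, -3.2766)
|BD| = 3.6940
circle(B,6.00) ∩ circle(D,4.00): a=4.5541, h=3.9064
  candidates: C₊=(0.9321,2.5667) cross=14.430; C₋=(7.8622,-1.0409) cross=-14.430
  mode - wants cross < 0 → take C=(7.8622,-1.0409) (cross=-14.430)
ex = (C−B)/|BC| = (0.9280,0.3726); ey = (-0.3726,0.9280)
P = B + 1.66·ex + 1.20·ey = (3.3876,-1.5445)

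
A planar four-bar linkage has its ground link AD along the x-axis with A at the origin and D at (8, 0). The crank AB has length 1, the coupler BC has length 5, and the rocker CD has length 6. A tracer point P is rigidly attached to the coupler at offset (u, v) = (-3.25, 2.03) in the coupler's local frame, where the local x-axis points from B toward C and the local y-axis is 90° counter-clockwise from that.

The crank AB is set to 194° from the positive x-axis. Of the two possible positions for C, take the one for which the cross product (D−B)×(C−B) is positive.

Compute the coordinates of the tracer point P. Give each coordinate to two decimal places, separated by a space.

A=(0,0), D=(8.00,0)
B = A + 1.00·(cos194°, sin194°) = (-0.9703, -0.2419)
|BD| = 8.9736
circle(B,5.00) ∩ circle(D,6.00): a=3.8739, h=3.1612
  candidates: C₊=(2.8169,3.0226) cross=28.367; C₋=(2.9874,-3.2975) cross=-28.367
  mode + wants cross > 0 → take C=(2.8169,3.0226) (cross=28.367)
ex = (C−B)/|BC| = (0.7574,0.6529); ey = (-0.6529,0.7574)
P = B + -3.25·ex + 2.03·ey = (-4.7574,-0.8262)

-4.76 -0.83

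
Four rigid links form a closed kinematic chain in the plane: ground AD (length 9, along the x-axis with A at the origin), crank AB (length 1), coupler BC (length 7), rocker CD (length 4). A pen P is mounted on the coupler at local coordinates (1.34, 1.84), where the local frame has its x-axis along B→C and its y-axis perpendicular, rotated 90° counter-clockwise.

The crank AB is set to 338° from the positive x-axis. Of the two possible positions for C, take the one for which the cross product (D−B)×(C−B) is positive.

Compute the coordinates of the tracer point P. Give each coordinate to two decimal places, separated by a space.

A=(0,0), D=(9.00,0)
B = A + 1.00·(cos338°, sin338°) = (0.9272, -0.3746)
|BD| = 8.0815
circle(B,7.00) ∩ circle(D,4.00): a=6.0825, h=3.4646
  candidates: C₊=(6.8425,3.3683) cross=28.000; C₋=(7.1637,-3.5536) cross=-28.000
  mode + wants cross > 0 → take C=(6.8425,3.3683) (cross=28.000)
ex = (C−B)/|BC| = (0.8450,0.5347); ey = (-0.5347,0.8450)
P = B + 1.34·ex + 1.84·ey = (1.0757,1.8968)

1.08 1.90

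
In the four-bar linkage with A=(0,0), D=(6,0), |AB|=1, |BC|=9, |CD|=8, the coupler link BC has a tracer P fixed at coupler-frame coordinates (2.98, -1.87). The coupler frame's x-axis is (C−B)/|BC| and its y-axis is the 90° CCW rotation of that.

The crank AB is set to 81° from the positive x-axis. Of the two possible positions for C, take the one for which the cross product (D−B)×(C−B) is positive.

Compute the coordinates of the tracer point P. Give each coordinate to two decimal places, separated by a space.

3.48 2.14

A=(0,0), D=(6.00,0)
B = A + 1.00·(cos81°, sin81°) = (0.1564, 0.9877)
|BD| = 5.9264
circle(B,9.00) ∩ circle(D,8.00): a=4.3975, h=7.8525
  candidates: C₊=(5.8011,7.9975) cross=46.538; C₋=(3.1837,-7.4879) cross=-46.538
  mode + wants cross > 0 → take C=(5.8011,7.9975) (cross=46.538)
ex = (C−B)/|BC| = (0.6272,0.7789); ey = (-0.7789,0.6272)
P = B + 2.98·ex + -1.87·ey = (3.4819,2.1359)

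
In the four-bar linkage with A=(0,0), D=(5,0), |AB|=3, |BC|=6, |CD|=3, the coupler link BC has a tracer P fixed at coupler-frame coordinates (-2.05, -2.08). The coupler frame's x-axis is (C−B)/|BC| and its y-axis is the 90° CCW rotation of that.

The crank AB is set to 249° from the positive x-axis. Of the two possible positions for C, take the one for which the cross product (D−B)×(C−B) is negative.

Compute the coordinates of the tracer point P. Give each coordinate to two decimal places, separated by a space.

A=(0,0), D=(5.00,0)
B = A + 3.00·(cos249°, sin249°) = (-1.0751, -2.8007)
|BD| = 6.6896
circle(B,6.00) ∩ circle(D,3.00): a=5.3629, h=2.6907
  candidates: C₊=(2.6686,1.8880) cross=18.000; C₋=(4.9216,-2.9990) cross=-18.000
  mode - wants cross < 0 → take C=(4.9216,-2.9990) (cross=-18.000)
ex = (C−B)/|BC| = (0.9995,-0.0330); ey = (0.0330,0.9995)
P = B + -2.05·ex + -2.08·ey = (-3.1927,-4.8119)

-3.19 -4.81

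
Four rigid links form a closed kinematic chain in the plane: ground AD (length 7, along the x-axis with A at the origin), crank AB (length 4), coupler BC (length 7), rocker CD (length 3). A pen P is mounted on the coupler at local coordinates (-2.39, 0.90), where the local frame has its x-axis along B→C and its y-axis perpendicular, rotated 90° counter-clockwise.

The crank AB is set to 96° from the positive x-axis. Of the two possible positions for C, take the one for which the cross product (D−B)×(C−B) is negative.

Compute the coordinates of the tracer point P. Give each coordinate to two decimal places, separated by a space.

A=(0,0), D=(7.00,0)
B = A + 4.00·(cos96°, sin96°) = (-0.4181, 3.9781)
|BD| = 8.4175
circle(B,7.00) ∩ circle(D,3.00): a=6.5847, h=2.3751
  candidates: C₊=(6.5073,2.9593) cross=19.992; C₋=(4.2624,-1.2270) cross=-19.992
  mode - wants cross < 0 → take C=(4.2624,-1.2270) (cross=-19.992)
ex = (C−B)/|BC| = (0.6686,-0.7436); ey = (0.7436,0.6686)
P = B + -2.39·ex + 0.90·ey = (-1.3469,6.3570)

-1.35 6.36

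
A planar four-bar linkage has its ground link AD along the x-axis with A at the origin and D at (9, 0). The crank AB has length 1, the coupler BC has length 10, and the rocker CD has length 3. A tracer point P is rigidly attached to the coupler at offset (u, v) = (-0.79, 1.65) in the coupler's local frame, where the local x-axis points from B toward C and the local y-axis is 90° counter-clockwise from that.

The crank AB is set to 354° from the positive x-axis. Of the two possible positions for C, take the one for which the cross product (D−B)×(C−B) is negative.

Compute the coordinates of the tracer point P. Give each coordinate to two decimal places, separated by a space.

A=(0,0), D=(9.00,0)
B = A + 1.00·(cos354°, sin354°) = (0.9945, -0.1045)
|BD| = 8.0062
circle(B,10.00) ∩ circle(D,3.00): a=9.6862, h=2.4854
  candidates: C₊=(10.6475,2.5072) cross=19.899; C₋=(10.7124,-2.4633) cross=-19.899
  mode - wants cross < 0 → take C=(10.7124,-2.4633) (cross=-19.899)
ex = (C−B)/|BC| = (0.9718,-0.2359); ey = (0.2359,0.9718)
P = B + -0.79·ex + 1.65·ey = (0.6160,1.6853)

0.62 1.69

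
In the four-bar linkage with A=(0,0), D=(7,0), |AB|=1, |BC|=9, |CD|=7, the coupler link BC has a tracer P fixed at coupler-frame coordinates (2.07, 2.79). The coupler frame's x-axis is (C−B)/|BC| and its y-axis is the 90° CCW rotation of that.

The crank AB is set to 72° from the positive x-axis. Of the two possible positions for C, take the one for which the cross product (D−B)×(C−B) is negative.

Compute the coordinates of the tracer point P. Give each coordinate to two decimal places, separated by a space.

3.77 0.65

A=(0,0), D=(7.00,0)
B = A + 1.00·(cos72°, sin72°) = (0.3090, 0.9511)
|BD| = 6.7582
circle(B,9.00) ∩ circle(D,7.00): a=5.7466, h=6.9265
  candidates: C₊=(6.9732,6.9999) cross=46.811; C₋=(5.0237,-6.7152) cross=-46.811
  mode - wants cross < 0 → take C=(5.0237,-6.7152) (cross=-46.811)
ex = (C−B)/|BC| = (0.5239,-0.8518); ey = (0.8518,0.5239)
P = B + 2.07·ex + 2.79·ey = (3.7699,0.6494)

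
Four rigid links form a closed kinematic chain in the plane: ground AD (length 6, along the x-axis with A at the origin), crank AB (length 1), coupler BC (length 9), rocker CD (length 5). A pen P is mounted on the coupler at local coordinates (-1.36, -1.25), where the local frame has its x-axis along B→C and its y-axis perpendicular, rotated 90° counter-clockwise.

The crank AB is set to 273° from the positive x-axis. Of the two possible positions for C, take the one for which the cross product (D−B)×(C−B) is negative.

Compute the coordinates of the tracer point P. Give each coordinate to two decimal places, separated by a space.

-1.68 -1.64

A=(0,0), D=(6.00,0)
B = A + 1.00·(cos273°, sin273°) = (0.0523, -0.9986)
|BD| = 6.0309
circle(B,9.00) ∩ circle(D,5.00): a=7.6582, h=4.7278
  candidates: C₊=(6.8220,4.9320) cross=28.513; C₋=(8.3877,-4.3931) cross=-28.513
  mode - wants cross < 0 → take C=(8.3877,-4.3931) (cross=-28.513)
ex = (C−B)/|BC| = (0.9261,-0.3772); ey = (0.3772,0.9261)
P = B + -1.36·ex + -1.25·ey = (-1.6787,-1.6434)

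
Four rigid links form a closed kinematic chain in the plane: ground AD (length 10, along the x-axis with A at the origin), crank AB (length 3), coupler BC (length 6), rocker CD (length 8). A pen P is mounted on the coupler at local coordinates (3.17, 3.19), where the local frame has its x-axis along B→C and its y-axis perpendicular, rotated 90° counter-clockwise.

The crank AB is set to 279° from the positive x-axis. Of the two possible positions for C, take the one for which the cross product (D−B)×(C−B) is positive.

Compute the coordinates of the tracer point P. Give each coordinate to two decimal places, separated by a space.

A=(0,0), D=(10.00,0)
B = A + 3.00·(cos279°, sin279°) = (0.4693, -2.9631)
|BD| = 9.9807
circle(B,6.00) ∩ circle(D,8.00): a=3.5876, h=4.8093
  candidates: C₊=(2.4674,2.6945) cross=48.000; C₋=(5.3230,-6.4904) cross=-48.000
  mode + wants cross > 0 → take C=(2.4674,2.6945) (cross=48.000)
ex = (C−B)/|BC| = (0.3330,0.9429); ey = (-0.9429,0.3330)
P = B + 3.17·ex + 3.19·ey = (-1.4829,1.0883)

-1.48 1.09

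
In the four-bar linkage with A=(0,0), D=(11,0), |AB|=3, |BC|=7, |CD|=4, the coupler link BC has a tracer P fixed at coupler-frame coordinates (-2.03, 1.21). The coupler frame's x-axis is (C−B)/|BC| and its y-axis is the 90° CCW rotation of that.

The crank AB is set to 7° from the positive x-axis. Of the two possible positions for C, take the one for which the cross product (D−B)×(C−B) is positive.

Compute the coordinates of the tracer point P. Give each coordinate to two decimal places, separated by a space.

0.62 0.51

A=(0,0), D=(11.00,0)
B = A + 3.00·(cos7°, sin7°) = (2.9776, 0.3656)
|BD| = 8.0307
circle(B,7.00) ∩ circle(D,4.00): a=6.0700, h=3.4865
  candidates: C₊=(9.2000,3.5721) cross=27.999; C₋=(8.8826,-3.3936) cross=-27.999
  mode + wants cross > 0 → take C=(9.2000,3.5721) (cross=27.999)
ex = (C−B)/|BC| = (0.8889,0.4581); ey = (-0.4581,0.8889)
P = B + -2.03·ex + 1.21·ey = (0.6189,0.5113)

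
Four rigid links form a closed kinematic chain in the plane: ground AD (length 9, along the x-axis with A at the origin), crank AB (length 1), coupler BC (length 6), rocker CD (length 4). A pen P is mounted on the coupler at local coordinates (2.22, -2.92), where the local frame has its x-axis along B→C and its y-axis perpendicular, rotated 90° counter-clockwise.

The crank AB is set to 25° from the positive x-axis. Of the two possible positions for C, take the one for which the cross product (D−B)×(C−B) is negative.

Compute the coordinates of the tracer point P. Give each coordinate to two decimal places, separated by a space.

1.29 -3.23

A=(0,0), D=(9.00,0)
B = A + 1.00·(cos25°, sin25°) = (0.9063, 0.4226)
|BD| = 8.1047
circle(B,6.00) ∩ circle(D,4.00): a=5.2862, h=2.8383
  candidates: C₊=(6.3333,2.9814) cross=23.004; C₋=(6.0373,-2.6875) cross=-23.004
  mode - wants cross < 0 → take C=(6.0373,-2.6875) (cross=-23.004)
ex = (C−B)/|BC| = (0.8552,-0.5183); ey = (0.5183,0.8552)
P = B + 2.22·ex + -2.92·ey = (1.2912,-3.2252)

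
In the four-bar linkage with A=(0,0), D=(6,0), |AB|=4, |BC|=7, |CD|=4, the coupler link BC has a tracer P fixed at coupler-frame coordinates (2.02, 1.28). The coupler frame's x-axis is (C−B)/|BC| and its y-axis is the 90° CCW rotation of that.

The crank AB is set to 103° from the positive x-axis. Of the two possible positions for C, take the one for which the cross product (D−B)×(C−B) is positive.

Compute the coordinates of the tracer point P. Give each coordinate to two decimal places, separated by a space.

A=(0,0), D=(6.00,0)
B = A + 4.00·(cos103°, sin103°) = (-0.8998, 3.8975)
|BD| = 7.9245
circle(B,7.00) ∩ circle(D,4.00): a=6.0444, h=3.5306
  candidates: C₊=(6.0995,3.9988) cross=27.978; C₋=(2.6266,-2.1494) cross=-27.978
  mode + wants cross > 0 → take C=(6.0995,3.9988) (cross=27.978)
ex = (C−B)/|BC| = (0.9999,0.0145); ey = (-0.0145,0.9999)
P = B + 2.02·ex + 1.28·ey = (1.1015,5.2066)

1.10 5.21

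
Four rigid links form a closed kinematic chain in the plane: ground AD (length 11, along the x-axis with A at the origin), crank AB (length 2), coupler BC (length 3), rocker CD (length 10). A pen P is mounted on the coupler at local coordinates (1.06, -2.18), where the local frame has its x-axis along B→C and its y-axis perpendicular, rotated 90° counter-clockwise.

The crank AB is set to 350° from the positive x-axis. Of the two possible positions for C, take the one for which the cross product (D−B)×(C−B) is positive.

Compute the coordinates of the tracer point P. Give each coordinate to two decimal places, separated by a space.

3.88 1.15

A=(0,0), D=(11.00,0)
B = A + 2.00·(cos350°, sin350°) = (1.9696, -0.3473)
|BD| = 9.0371
circle(B,3.00) ∩ circle(D,10.00): a=-0.5163, h=2.9552
  candidates: C₊=(1.3401,2.5859) cross=26.707; C₋=(1.5673,-3.3202) cross=-26.707
  mode + wants cross > 0 → take C=(1.3401,2.5859) (cross=26.707)
ex = (C−B)/|BC| = (-0.2098,0.9777); ey = (-0.9777,-0.2098)
P = B + 1.06·ex + -2.18·ey = (3.8787,1.1465)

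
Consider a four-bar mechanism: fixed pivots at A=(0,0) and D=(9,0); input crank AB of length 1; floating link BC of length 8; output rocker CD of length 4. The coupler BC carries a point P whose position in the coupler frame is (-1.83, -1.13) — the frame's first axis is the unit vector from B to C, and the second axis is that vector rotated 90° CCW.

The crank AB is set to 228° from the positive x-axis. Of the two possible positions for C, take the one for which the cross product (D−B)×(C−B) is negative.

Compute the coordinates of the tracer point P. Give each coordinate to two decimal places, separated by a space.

A=(0,0), D=(9.00,0)
B = A + 1.00·(cos228°, sin228°) = (-0.6691, -0.7431)
|BD| = 9.6976
circle(B,8.00) ∩ circle(D,4.00): a=7.3237, h=3.2193
  candidates: C₊=(6.3863,3.0279) cross=31.220; C₋=(6.8797,-3.3918) cross=-31.220
  mode - wants cross < 0 → take C=(6.8797,-3.3918) (cross=-31.220)
ex = (C−B)/|BC| = (0.9436,-0.3311); ey = (0.3311,0.9436)
P = B + -1.83·ex + -1.13·ey = (-2.7700,-1.2035)

-2.77 -1.20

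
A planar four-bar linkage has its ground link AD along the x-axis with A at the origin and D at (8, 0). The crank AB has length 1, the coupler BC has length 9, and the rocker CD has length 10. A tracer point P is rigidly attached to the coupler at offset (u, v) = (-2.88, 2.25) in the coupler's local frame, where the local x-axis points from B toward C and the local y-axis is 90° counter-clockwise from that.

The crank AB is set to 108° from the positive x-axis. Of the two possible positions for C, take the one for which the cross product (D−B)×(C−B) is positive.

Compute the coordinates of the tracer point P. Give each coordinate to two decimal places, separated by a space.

A=(0,0), D=(8.00,0)
B = A + 1.00·(cos108°, sin108°) = (-0.3090, 0.9511)
|BD| = 8.3633
circle(B,9.00) ∩ circle(D,10.00): a=3.0457, h=8.4690
  candidates: C₊=(3.6800,9.0187) cross=70.828; C₋=(1.7539,-7.8093) cross=-70.828
  mode + wants cross > 0 → take C=(3.6800,9.0187) (cross=70.828)
ex = (C−B)/|BC| = (0.4432,0.8964); ey = (-0.8964,0.4432)
P = B + -2.88·ex + 2.25·ey = (-3.6024,-0.6333)

-3.60 -0.63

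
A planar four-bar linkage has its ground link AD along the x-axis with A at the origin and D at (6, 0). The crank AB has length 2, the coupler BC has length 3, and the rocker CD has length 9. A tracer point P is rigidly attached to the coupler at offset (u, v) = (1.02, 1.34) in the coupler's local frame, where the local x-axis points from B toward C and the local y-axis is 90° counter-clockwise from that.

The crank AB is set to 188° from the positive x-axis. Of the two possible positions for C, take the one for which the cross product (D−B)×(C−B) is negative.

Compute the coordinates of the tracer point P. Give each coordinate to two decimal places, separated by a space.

-0.79 -1.47

A=(0,0), D=(6.00,0)
B = A + 2.00·(cos188°, sin188°) = (-1.9805, -0.2783)
|BD| = 7.9854
circle(B,3.00) ∩ circle(D,9.00): a=-0.5155, h=2.9554
  candidates: C₊=(-2.5988,2.6573) cross=23.600; C₋=(-2.3927,-3.2499) cross=-23.600
  mode - wants cross < 0 → take C=(-2.3927,-3.2499) (cross=-23.600)
ex = (C−B)/|BC| = (-0.1374,-0.9905); ey = (0.9905,-0.1374)
P = B + 1.02·ex + 1.34·ey = (-0.7934,-1.4728)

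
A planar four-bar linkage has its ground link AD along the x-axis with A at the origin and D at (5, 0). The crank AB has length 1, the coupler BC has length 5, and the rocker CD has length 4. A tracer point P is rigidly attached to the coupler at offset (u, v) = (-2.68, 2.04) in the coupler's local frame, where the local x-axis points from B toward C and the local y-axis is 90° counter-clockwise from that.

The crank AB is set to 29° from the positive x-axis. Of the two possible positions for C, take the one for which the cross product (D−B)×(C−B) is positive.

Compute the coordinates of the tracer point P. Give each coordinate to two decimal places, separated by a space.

-2.47 0.08

A=(0,0), D=(5.00,0)
B = A + 1.00·(cos29°, sin29°) = (0.8746, 0.4848)
|BD| = 4.1538
circle(B,5.00) ∩ circle(D,4.00): a=3.1602, h=3.8746
  candidates: C₊=(4.4655,3.9641) cross=16.094; C₋=(3.5610,-3.7322) cross=-16.094
  mode + wants cross > 0 → take C=(4.4655,3.9641) (cross=16.094)
ex = (C−B)/|BC| = (0.7182,0.6959); ey = (-0.6959,0.7182)
P = B + -2.68·ex + 2.04·ey = (-2.4696,0.0850)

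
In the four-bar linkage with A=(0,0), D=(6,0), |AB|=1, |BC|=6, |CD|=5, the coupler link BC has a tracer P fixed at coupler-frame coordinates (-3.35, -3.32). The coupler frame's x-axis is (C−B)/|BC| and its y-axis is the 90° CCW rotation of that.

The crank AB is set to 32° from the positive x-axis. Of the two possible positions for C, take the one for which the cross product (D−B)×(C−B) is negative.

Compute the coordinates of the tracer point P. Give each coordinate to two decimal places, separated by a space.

-3.74 1.64

A=(0,0), D=(6.00,0)
B = A + 1.00·(cos32°, sin32°) = (0.8480, 0.5299)
|BD| = 5.1791
circle(B,6.00) ∩ circle(D,5.00): a=3.6515, h=4.7609
  candidates: C₊=(4.9675,4.8922) cross=24.657; C₋=(3.9933,-4.5796) cross=-24.657
  mode - wants cross < 0 → take C=(3.9933,-4.5796) (cross=-24.657)
ex = (C−B)/|BC| = (0.5242,-0.8516); ey = (0.8516,0.5242)
P = B + -3.35·ex + -3.32·ey = (-3.7353,1.6424)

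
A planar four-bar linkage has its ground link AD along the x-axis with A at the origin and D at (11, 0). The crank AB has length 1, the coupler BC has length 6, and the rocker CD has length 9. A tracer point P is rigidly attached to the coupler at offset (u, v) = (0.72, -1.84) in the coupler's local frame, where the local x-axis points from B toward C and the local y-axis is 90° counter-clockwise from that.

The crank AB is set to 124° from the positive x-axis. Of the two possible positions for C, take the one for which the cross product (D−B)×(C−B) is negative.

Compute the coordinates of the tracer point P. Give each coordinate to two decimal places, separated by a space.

-1.63 -0.83

A=(0,0), D=(11.00,0)
B = A + 1.00·(cos124°, sin124°) = (-0.5592, 0.8290)
|BD| = 11.5889
circle(B,6.00) ∩ circle(D,9.00): a=3.8529, h=4.5995
  candidates: C₊=(3.6129,5.1411) cross=53.303; C₋=(2.9548,-4.0343) cross=-53.303
  mode - wants cross < 0 → take C=(2.9548,-4.0343) (cross=-53.303)
ex = (C−B)/|BC| = (0.5857,-0.8105); ey = (0.8105,0.5857)
P = B + 0.72·ex + -1.84·ey = (-1.6289,-0.8322)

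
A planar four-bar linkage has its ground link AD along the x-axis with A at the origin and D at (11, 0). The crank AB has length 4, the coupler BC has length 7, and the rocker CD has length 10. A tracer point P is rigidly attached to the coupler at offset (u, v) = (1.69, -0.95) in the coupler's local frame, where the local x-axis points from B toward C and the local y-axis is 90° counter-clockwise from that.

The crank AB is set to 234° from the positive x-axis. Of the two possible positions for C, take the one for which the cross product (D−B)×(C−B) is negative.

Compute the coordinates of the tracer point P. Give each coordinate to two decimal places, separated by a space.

A=(0,0), D=(11.00,0)
B = A + 4.00·(cos234°, sin234°) = (-2.3511, -3.2361)
|BD| = 13.7377
circle(B,7.00) ∩ circle(D,10.00): a=5.0127, h=4.8860
  candidates: C₊=(1.3695,2.6932) cross=67.123; C₋=(3.6714,-6.8038) cross=-67.123
  mode - wants cross < 0 → take C=(3.6714,-6.8038) (cross=-67.123)
ex = (C−B)/|BC| = (0.8604,-0.5097); ey = (0.5097,0.8604)
P = B + 1.69·ex + -0.95·ey = (-1.3813,-4.9148)

-1.38 -4.91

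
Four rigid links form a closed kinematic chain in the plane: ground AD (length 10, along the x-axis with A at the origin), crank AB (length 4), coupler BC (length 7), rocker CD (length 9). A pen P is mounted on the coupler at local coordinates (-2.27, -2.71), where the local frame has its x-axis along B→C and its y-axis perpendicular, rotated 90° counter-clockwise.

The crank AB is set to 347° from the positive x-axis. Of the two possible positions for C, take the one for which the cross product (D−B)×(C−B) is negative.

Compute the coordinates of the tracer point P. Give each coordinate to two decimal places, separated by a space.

0.76 0.74

A=(0,0), D=(10.00,0)
B = A + 4.00·(cos347°, sin347°) = (3.8975, -0.8998)
|BD| = 6.1685
circle(B,7.00) ∩ circle(D,9.00): a=0.4904, h=6.9828
  candidates: C₊=(3.3641,6.0798) cross=43.073; C₋=(5.4012,-7.7364) cross=-43.073
  mode - wants cross < 0 → take C=(5.4012,-7.7364) (cross=-43.073)
ex = (C−B)/|BC| = (0.2148,-0.9767); ey = (0.9767,0.2148)
P = B + -2.27·ex + -2.71·ey = (0.7631,0.7350)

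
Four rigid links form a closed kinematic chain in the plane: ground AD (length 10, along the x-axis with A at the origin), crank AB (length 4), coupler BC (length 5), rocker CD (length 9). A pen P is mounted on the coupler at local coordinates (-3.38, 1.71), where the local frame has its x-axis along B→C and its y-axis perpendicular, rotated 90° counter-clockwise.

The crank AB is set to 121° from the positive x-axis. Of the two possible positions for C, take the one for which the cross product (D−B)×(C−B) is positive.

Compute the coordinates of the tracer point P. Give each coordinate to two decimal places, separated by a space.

A=(0,0), D=(10.00,0)
B = A + 4.00·(cos121°, sin121°) = (-2.0602, 3.4287)
|BD| = 12.5381
circle(B,5.00) ∩ circle(D,9.00): a=4.0358, h=2.9516
  candidates: C₊=(2.6290,5.1641) cross=37.008; C₋=(1.0147,-0.5141) cross=-37.008
  mode + wants cross > 0 → take C=(2.6290,5.1641) (cross=37.008)
ex = (C−B)/|BC| = (0.9378,0.3471); ey = (-0.3471,0.9378)
P = B + -3.38·ex + 1.71·ey = (-5.8235,3.8592)

-5.82 3.86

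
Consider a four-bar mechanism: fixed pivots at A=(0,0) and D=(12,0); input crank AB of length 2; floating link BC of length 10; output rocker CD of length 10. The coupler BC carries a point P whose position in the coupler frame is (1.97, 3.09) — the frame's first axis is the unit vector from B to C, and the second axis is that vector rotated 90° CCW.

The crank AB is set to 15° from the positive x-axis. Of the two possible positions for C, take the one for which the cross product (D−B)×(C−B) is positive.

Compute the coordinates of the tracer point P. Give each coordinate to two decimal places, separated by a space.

0.43 3.86

A=(0,0), D=(12.00,0)
B = A + 2.00·(cos15°, sin15°) = (1.9319, 0.5176)
|BD| = 10.0814
circle(B,10.00) ∩ circle(D,10.00): a=5.0407, h=8.6366
  candidates: C₊=(7.4094,8.8840) cross=87.070; C₋=(6.5225,-8.3664) cross=-87.070
  mode + wants cross > 0 → take C=(7.4094,8.8840) (cross=87.070)
ex = (C−B)/|BC| = (0.5478,0.8366); ey = (-0.8366,0.5478)
P = B + 1.97·ex + 3.09·ey = (0.4257,3.8584)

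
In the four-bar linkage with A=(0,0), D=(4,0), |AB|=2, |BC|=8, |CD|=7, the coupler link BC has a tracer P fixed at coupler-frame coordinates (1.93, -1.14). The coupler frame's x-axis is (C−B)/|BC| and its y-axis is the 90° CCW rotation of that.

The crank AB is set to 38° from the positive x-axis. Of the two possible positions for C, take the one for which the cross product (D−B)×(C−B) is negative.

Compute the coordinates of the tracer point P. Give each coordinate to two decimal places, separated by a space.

A=(0,0), D=(4.00,0)
B = A + 2.00·(cos38°, sin38°) = (1.5760, 1.2313)
|BD| = 2.7188
circle(B,8.00) ∩ circle(D,7.00): a=4.1180, h=6.8587
  candidates: C₊=(8.3537,5.4813) cross=18.647; C₋=(2.1412,-6.7487) cross=-18.647
  mode - wants cross < 0 → take C=(2.1412,-6.7487) (cross=-18.647)
ex = (C−B)/|BC| = (0.0706,-0.9975); ey = (0.9975,0.0706)
P = B + 1.93·ex + -1.14·ey = (0.5752,-0.7744)

0.58 -0.77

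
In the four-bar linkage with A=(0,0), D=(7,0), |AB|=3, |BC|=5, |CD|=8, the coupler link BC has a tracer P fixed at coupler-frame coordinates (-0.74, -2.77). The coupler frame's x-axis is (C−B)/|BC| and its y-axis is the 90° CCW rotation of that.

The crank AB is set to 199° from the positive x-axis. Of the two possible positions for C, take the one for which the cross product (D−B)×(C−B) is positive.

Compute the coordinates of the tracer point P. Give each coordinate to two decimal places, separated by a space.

-0.83 -3.03

A=(0,0), D=(7.00,0)
B = A + 3.00·(cos199°, sin199°) = (-2.8366, -0.9767)
|BD| = 9.8849
circle(B,5.00) ∩ circle(D,8.00): a=2.9698, h=4.0225
  candidates: C₊=(-0.2788,3.3195) cross=39.762; C₋=(0.5161,-4.6861) cross=-39.762
  mode + wants cross > 0 → take C=(-0.2788,3.3195) (cross=39.762)
ex = (C−B)/|BC| = (0.5116,0.8593); ey = (-0.8593,0.5116)
P = B + -0.74·ex + -2.77·ey = (-0.8350,-3.0296)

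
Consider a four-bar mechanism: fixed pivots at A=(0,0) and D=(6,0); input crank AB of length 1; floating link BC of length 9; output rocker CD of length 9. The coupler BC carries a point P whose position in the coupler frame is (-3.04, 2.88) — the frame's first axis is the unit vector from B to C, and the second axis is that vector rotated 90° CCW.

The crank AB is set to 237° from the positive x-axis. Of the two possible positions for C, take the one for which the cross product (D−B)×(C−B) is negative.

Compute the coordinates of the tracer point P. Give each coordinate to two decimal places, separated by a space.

0.51 3.21

A=(0,0), D=(6.00,0)
B = A + 1.00·(cos237°, sin237°) = (-0.5446, -0.8387)
|BD| = 6.5982
circle(B,9.00) ∩ circle(D,9.00): a=3.2991, h=8.3735
  candidates: C₊=(1.6633,7.8863) cross=55.250; C₋=(3.7920,-8.7250) cross=-55.250
  mode - wants cross < 0 → take C=(3.7920,-8.7250) (cross=-55.250)
ex = (C−B)/|BC| = (0.4819,-0.8763); ey = (0.8763,0.4819)
P = B + -3.04·ex + 2.88·ey = (0.5141,3.2129)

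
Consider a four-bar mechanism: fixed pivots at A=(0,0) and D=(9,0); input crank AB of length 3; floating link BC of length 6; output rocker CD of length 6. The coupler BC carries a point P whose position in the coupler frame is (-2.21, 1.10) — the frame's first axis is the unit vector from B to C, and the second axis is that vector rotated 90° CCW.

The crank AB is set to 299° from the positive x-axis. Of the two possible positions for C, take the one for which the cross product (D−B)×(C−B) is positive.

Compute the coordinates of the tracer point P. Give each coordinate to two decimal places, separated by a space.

-0.41 -4.24

A=(0,0), D=(9.00,0)
B = A + 3.00·(cos299°, sin299°) = (1.4544, -2.6239)
|BD| = 7.9888
circle(B,6.00) ∩ circle(D,6.00): a=3.9944, h=4.4772
  candidates: C₊=(3.7567,2.9168) cross=35.767; C₋=(6.6977,-5.5407) cross=-35.767
  mode + wants cross > 0 → take C=(3.7567,2.9168) (cross=35.767)
ex = (C−B)/|BC| = (0.3837,0.9235); ey = (-0.9235,0.3837)
P = B + -2.21·ex + 1.10·ey = (-0.4094,-4.2426)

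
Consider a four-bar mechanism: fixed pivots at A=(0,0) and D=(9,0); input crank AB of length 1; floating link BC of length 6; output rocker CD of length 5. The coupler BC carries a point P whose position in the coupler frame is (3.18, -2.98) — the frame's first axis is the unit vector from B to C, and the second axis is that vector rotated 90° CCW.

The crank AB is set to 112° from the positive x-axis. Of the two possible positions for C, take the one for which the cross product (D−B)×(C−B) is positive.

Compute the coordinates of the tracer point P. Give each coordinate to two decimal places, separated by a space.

3.70 -0.61

A=(0,0), D=(9.00,0)
B = A + 1.00·(cos112°, sin112°) = (-0.3746, 0.9272)
|BD| = 9.4203
circle(B,6.00) ∩ circle(D,5.00): a=5.2940, h=2.8237
  candidates: C₊=(5.1716,3.2161) cross=26.600; C₋=(4.6158,-2.4039) cross=-26.600
  mode + wants cross > 0 → take C=(5.1716,3.2161) (cross=26.600)
ex = (C−B)/|BC| = (0.9244,0.3815); ey = (-0.3815,0.9244)
P = B + 3.18·ex + -2.98·ey = (3.7017,-0.6143)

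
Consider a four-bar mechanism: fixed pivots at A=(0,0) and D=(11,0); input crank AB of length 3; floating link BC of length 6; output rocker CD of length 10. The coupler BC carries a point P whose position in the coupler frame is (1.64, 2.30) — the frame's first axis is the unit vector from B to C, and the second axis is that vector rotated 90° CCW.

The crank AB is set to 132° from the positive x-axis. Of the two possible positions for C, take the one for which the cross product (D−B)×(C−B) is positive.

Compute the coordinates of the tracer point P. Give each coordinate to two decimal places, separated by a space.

A=(0,0), D=(11.00,0)
B = A + 3.00·(cos132°, sin132°) = (-2.0074, 2.2294)
|BD| = 13.1971
circle(B,6.00) ∩ circle(D,10.00): a=4.1738, h=4.3104
  candidates: C₊=(2.8346,5.7728) cross=56.885; C₋=(1.3782,-2.7241) cross=-56.885
  mode + wants cross > 0 → take C=(2.8346,5.7728) (cross=56.885)
ex = (C−B)/|BC| = (0.8070,0.5906); ey = (-0.5906,0.8070)
P = B + 1.64·ex + 2.30·ey = (-2.0422,5.0540)

-2.04 5.05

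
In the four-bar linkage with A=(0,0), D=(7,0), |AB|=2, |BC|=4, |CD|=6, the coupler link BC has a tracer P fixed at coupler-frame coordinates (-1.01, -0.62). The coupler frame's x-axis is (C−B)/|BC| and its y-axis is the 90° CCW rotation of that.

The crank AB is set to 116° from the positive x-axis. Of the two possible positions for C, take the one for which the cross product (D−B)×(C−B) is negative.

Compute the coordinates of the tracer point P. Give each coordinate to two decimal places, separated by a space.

A=(0,0), D=(7.00,0)
B = A + 2.00·(cos116°, sin116°) = (-0.8767, 1.7976)
|BD| = 8.0793
circle(B,4.00) ∩ circle(D,6.00): a=2.8019, h=2.8547
  candidates: C₊=(2.4901,3.9573) cross=23.064; C₋=(1.2198,-1.6090) cross=-23.064
  mode - wants cross < 0 → take C=(1.2198,-1.6090) (cross=-23.064)
ex = (C−B)/|BC| = (0.5241,-0.8516); ey = (0.8516,0.5241)
P = B + -1.01·ex + -0.62·ey = (-1.9341,2.3328)

-1.93 2.33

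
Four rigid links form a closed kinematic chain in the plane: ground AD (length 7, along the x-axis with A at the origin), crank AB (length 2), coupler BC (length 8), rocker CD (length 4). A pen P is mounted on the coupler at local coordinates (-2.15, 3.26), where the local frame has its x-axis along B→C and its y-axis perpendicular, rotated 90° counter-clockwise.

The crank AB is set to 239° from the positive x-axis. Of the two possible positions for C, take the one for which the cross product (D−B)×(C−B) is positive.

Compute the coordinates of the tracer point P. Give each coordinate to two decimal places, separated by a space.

-4.78 -0.64

A=(0,0), D=(7.00,0)
B = A + 2.00·(cos239°, sin239°) = (-1.0301, -1.7143)
|BD| = 8.2110
circle(B,8.00) ∩ circle(D,4.00): a=7.0284, h=3.8212
  candidates: C₊=(5.0456,3.4901) cross=31.376; C₋=(6.6412,-3.9839) cross=-31.376
  mode + wants cross > 0 → take C=(5.0456,3.4901) (cross=31.376)
ex = (C−B)/|BC| = (0.7595,0.6505); ey = (-0.6505,0.7595)
P = B + -2.15·ex + 3.26·ey = (-4.7837,-0.6372)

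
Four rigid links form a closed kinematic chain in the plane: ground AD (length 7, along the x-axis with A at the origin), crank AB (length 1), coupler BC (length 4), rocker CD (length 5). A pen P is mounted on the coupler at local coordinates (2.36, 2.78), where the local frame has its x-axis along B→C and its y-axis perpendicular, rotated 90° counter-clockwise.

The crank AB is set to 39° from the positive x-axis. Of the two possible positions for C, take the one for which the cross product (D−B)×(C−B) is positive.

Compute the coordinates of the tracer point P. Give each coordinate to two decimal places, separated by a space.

0.34 4.25

A=(0,0), D=(7.00,0)
B = A + 1.00·(cos39°, sin39°) = (0.7771, 0.6293)
|BD| = 6.2546
circle(B,4.00) ∩ circle(D,5.00): a=2.4078, h=3.1941
  candidates: C₊=(3.4941,3.5650) cross=19.978; C₋=(2.8514,-2.7909) cross=-19.978
  mode + wants cross > 0 → take C=(3.4941,3.5650) (cross=19.978)
ex = (C−B)/|BC| = (0.6792,0.7339); ey = (-0.7339,0.6792)
P = B + 2.36·ex + 2.78·ey = (0.3399,4.2497)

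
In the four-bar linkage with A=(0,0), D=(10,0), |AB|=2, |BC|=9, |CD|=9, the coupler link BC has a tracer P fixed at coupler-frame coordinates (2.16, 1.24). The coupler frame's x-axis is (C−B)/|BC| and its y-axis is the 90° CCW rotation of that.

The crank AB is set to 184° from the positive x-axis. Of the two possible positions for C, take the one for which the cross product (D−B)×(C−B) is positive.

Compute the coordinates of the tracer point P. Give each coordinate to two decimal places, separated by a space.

A=(0,0), D=(10.00,0)
B = A + 2.00·(cos184°, sin184°) = (-1.9951, -0.1395)
|BD| = 11.9959
circle(B,9.00) ∩ circle(D,9.00): a=5.9980, h=6.7100
  candidates: C₊=(3.9244,6.6398) cross=80.493; C₋=(4.0805,-6.7793) cross=-80.493
  mode + wants cross > 0 → take C=(3.9244,6.6398) (cross=80.493)
ex = (C−B)/|BC| = (0.6577,0.7533); ey = (-0.7533,0.6577)
P = B + 2.16·ex + 1.24·ey = (-1.5085,2.3031)

-1.51 2.30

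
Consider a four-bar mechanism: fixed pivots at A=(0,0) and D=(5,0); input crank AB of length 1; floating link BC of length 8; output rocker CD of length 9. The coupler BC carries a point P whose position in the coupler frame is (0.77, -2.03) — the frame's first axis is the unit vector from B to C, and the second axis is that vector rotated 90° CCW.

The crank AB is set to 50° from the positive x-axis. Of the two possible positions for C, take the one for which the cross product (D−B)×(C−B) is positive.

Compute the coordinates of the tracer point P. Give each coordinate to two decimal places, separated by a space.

2.79 1.10

A=(0,0), D=(5.00,0)
B = A + 1.00·(cos50°, sin50°) = (0.6428, 0.7660)
|BD| = 4.4240
circle(B,8.00) ∩ circle(D,9.00): a=0.2907, h=7.9947
  candidates: C₊=(2.3134,8.5897) cross=35.369; C₋=(-0.4552,-7.1582) cross=-35.369
  mode + wants cross > 0 → take C=(2.3134,8.5897) (cross=35.369)
ex = (C−B)/|BC| = (0.2088,0.9780); ey = (-0.9780,0.2088)
P = B + 0.77·ex + -2.03·ey = (2.7888,1.0951)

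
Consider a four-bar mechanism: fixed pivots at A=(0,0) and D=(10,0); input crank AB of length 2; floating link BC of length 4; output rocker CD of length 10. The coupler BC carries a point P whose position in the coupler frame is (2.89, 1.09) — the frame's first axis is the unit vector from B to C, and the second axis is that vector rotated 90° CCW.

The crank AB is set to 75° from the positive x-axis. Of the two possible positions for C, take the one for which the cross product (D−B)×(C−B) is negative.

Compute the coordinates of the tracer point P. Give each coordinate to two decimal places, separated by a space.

1.38 -1.03

A=(0,0), D=(10.00,0)
B = A + 2.00·(cos75°, sin75°) = (0.5176, 1.9319)
|BD| = 9.6772
circle(B,4.00) ∩ circle(D,10.00): a=0.4985, h=3.9688
  candidates: C₊=(1.7984,5.7213) cross=38.407; C₋=(0.2138,-2.0566) cross=-38.407
  mode - wants cross < 0 → take C=(0.2138,-2.0566) (cross=-38.407)
ex = (C−B)/|BC| = (-0.0760,-0.9971); ey = (0.9971,-0.0760)
P = B + 2.89·ex + 1.09·ey = (1.3849,-1.0326)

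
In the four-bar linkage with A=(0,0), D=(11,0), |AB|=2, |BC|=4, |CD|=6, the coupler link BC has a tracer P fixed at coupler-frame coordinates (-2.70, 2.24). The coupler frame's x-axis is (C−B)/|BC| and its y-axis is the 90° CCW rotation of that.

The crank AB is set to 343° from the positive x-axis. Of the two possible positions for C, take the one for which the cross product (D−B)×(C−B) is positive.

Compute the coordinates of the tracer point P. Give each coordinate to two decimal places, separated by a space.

-1.58 -0.23

A=(0,0), D=(11.00,0)
B = A + 2.00·(cos343°, sin343°) = (1.9126, -0.5847)
|BD| = 9.1062
circle(B,4.00) ∩ circle(D,6.00): a=3.4549, h=2.0158
  candidates: C₊=(5.2310,1.6487) cross=18.356; C₋=(5.4899,-2.3745) cross=-18.356
  mode + wants cross > 0 → take C=(5.2310,1.6487) (cross=18.356)
ex = (C−B)/|BC| = (0.8296,0.5584); ey = (-0.5584,0.8296)
P = B + -2.70·ex + 2.24·ey = (-1.5780,-0.2341)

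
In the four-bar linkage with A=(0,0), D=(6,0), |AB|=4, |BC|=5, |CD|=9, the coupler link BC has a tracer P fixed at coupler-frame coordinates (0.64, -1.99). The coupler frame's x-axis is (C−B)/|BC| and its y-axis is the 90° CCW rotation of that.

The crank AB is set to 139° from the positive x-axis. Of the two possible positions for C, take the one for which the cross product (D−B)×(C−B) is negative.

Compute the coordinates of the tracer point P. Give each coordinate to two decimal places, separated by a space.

A=(0,0), D=(6.00,0)
B = A + 4.00·(cos139°, sin139°) = (-3.0188, 2.6242)
|BD| = 9.3929
circle(B,5.00) ∩ circle(D,9.00): a=1.7155, h=4.6965
  candidates: C₊=(-0.0596,6.6545) cross=44.114; C₋=(-2.6838,-2.3645) cross=-44.114
  mode - wants cross < 0 → take C=(-2.6838,-2.3645) (cross=-44.114)
ex = (C−B)/|BC| = (0.0670,-0.9978); ey = (0.9978,0.0670)
P = B + 0.64·ex + -1.99·ey = (-4.9615,1.8523)

-4.96 1.85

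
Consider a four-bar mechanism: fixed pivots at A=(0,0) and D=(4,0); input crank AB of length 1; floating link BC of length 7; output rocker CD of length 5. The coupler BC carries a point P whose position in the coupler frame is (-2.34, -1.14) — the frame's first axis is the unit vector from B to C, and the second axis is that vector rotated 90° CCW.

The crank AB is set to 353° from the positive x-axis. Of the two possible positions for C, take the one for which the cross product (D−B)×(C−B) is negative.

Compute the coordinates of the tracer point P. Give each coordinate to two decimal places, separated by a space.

-1.57 0.33

A=(0,0), D=(4.00,0)
B = A + 1.00·(cos353°, sin353°) = (0.9925, -0.1219)
|BD| = 3.0099
circle(B,7.00) ∩ circle(D,5.00): a=5.4918, h=4.3406
  candidates: C₊=(6.3041,4.4375) cross=13.065; C₋=(6.6556,-4.2365) cross=-13.065
  mode - wants cross < 0 → take C=(6.6556,-4.2365) (cross=-13.065)
ex = (C−B)/|BC| = (0.8090,-0.5878); ey = (0.5878,0.8090)
P = B + -2.34·ex + -1.14·ey = (-1.5706,0.3313)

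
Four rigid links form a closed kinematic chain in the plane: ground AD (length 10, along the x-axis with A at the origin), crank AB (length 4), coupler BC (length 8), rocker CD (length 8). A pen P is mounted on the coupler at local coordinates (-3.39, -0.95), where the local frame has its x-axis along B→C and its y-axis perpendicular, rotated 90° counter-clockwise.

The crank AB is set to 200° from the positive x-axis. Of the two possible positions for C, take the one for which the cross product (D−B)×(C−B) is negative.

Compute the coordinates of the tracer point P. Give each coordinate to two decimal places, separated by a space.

A=(0,0), D=(10.00,0)
B = A + 4.00·(cos200°, sin200°) = (-3.7588, -1.3681)
|BD| = 13.8266
circle(B,8.00) ∩ circle(D,8.00): a=6.9133, h=4.0257
  candidates: C₊=(2.7223,3.3219) cross=55.662; C₋=(3.5189,-4.6900) cross=-55.662
  mode - wants cross < 0 → take C=(3.5189,-4.6900) (cross=-55.662)
ex = (C−B)/|BC| = (0.9097,-0.4152); ey = (0.4152,0.9097)
P = B + -3.39·ex + -0.95·ey = (-7.2372,-0.8247)

-7.24 -0.82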